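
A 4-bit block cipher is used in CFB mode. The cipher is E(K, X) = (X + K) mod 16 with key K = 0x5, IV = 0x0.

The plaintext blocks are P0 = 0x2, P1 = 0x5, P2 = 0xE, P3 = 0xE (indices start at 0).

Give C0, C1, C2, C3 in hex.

C0 = 0x7, C1 = 0x9, C2 = 0x0, C3 = 0xB

CFB encryption: C_i = P_i ⊕ E(K, C_{i−1}), with C_{−1} = IV.
C0: E(K, 0x0) = 0x5; 0x2 ⊕ 0x5 = 0x7.
C1: E(K, 0x7) = 0xC; 0x5 ⊕ 0xC = 0x9.
C2: E(K, 0x9) = 0xE; 0xE ⊕ 0xE = 0x0.
C3: E(K, 0x0) = 0x5; 0xE ⊕ 0x5 = 0xB.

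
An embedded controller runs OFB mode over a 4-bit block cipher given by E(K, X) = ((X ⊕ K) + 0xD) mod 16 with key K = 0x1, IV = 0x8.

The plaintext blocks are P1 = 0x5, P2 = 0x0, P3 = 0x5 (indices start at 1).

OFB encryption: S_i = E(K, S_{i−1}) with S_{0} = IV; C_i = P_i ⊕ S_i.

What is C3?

C1: S = E(K, 0x8) = 0x6; 0x5 ⊕ 0x6 = 0x3.
C2: S = E(K, 0x6) = 0x4; 0x0 ⊕ 0x4 = 0x4.
C3: S = E(K, 0x4) = 0x2; 0x5 ⊕ 0x2 = 0x7.

C3 = 0x7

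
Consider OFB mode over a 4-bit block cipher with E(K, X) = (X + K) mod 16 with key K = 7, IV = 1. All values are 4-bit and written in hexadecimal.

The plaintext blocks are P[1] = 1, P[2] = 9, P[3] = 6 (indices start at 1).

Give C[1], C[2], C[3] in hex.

OFB encryption: S_i = E(K, S_{i−1}) with S_{0} = IV; C_i = P_i ⊕ S_i.
C[1]: S = E(K, 1) = 8; 1 ⊕ 8 = 9.
C[2]: S = E(K, 8) = F; 9 ⊕ F = 6.
C[3]: S = E(K, F) = 6; 6 ⊕ 6 = 0.

C[1] = 9, C[2] = 6, C[3] = 0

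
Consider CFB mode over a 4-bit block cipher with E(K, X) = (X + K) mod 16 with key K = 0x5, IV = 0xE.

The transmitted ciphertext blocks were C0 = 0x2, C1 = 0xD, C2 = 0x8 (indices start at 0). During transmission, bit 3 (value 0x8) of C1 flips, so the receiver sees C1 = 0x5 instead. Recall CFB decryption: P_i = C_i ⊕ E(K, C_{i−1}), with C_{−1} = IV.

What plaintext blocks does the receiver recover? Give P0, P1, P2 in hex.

Only C1 changed, to 0x5. In CFB, a change in C_i flips the same bit in P_i and garbles P_{i+1}. Decrypting the received ciphertext:
P0: E(K, 0xE) = 0x3; 0x2 ⊕ 0x3 = 0x1.
P1: E(K, 0x2) = 0x7; 0x5 ⊕ 0x7 = 0x2.
P2: E(K, 0x5) = 0xA; 0x8 ⊕ 0xA = 0x2.
Blocks that differ from the original plaintext: P1, P2.

P0 = 0x1, P1 = 0x2, P2 = 0x2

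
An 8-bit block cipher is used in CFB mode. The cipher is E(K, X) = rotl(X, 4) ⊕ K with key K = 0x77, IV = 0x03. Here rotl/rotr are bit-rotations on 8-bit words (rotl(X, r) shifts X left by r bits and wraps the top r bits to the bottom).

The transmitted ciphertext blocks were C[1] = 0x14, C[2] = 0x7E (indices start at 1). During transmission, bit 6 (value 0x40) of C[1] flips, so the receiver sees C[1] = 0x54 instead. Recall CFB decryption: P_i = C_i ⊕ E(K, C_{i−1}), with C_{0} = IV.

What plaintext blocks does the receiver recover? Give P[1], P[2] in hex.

Only C[1] changed, to 0x54. In CFB, a change in C_i flips the same bit in P_i and garbles P_{i+1}. Decrypting the received ciphertext:
P[1]: E(K, 0x03) = 0x47; 0x54 ⊕ 0x47 = 0x13.
P[2]: E(K, 0x54) = 0x32; 0x7E ⊕ 0x32 = 0x4C.
Blocks that differ from the original plaintext: P[1], P[2].

P[1] = 0x13, P[2] = 0x4C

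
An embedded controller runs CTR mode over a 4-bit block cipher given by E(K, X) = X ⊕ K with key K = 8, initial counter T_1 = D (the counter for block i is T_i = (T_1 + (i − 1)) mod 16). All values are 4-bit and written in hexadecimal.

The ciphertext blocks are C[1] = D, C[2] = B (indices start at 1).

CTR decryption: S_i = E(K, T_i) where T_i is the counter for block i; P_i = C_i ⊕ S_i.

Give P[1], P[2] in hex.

P[1]: T = D, S = E(K, T) = 5; D ⊕ 5 = 8.
P[2]: T = E, S = E(K, T) = 6; B ⊕ 6 = D.

P[1] = 8, P[2] = D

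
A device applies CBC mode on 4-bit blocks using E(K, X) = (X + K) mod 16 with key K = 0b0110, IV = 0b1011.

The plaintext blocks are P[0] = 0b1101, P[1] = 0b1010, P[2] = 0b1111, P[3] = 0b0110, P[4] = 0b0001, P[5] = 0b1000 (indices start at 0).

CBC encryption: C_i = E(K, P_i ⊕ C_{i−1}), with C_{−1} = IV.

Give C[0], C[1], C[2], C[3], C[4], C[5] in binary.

C[0]: P[0] ⊕ 0b1011 = 0b0110; E(K, 0b0110) = 0b1100.
C[1]: P[1] ⊕ 0b1100 = 0b0110; E(K, 0b0110) = 0b1100.
C[2]: P[2] ⊕ 0b1100 = 0b0011; E(K, 0b0011) = 0b1001.
C[3]: P[3] ⊕ 0b1001 = 0b1111; E(K, 0b1111) = 0b0101.
C[4]: P[4] ⊕ 0b0101 = 0b0100; E(K, 0b0100) = 0b1010.
C[5]: P[5] ⊕ 0b1010 = 0b0010; E(K, 0b0010) = 0b1000.

C[0] = 0b1100, C[1] = 0b1100, C[2] = 0b1001, C[3] = 0b0101, C[4] = 0b1010, C[5] = 0b1000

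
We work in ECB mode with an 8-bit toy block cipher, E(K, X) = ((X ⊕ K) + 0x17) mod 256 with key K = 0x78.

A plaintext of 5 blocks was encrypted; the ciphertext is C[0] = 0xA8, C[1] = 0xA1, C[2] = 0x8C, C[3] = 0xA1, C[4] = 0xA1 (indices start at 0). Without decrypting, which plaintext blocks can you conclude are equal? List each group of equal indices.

P[1] = P[3] = P[4]

ECB encrypts each block independently with the same key, so equal ciphertext blocks imply equal plaintext blocks.
C[1] = C[3] = C[4] = 0xA1, so P[1] = P[3] = P[4].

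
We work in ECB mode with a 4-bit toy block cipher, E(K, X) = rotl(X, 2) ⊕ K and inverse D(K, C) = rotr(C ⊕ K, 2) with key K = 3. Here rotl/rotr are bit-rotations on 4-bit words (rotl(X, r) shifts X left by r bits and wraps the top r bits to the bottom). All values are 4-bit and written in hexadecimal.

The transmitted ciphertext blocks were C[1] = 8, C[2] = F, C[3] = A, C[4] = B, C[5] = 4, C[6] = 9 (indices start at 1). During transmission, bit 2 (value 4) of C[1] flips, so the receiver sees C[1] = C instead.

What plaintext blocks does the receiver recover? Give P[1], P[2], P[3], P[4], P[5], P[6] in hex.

ECB decryption: P_i = D(K, C_i).
Only C[1] changed, to C. In ECB, a change in C_i affects only P_i. Decrypting the received ciphertext:
P[1]: D(K, C) = F.
P[2]: D(K, F) = 3.
P[3]: D(K, A) = 6.
P[4]: D(K, B) = 2.
P[5]: D(K, 4) = D.
P[6]: D(K, 9) = A.
Blocks that differ from the original plaintext: P[1].

P[1] = F, P[2] = 3, P[3] = 6, P[4] = 2, P[5] = D, P[6] = A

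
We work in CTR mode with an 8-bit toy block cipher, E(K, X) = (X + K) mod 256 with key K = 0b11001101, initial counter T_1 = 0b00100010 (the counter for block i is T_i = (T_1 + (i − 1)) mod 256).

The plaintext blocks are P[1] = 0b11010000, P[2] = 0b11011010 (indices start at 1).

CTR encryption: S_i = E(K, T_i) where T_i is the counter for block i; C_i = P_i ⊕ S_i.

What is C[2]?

C[2] = 0b00101010

C[1]: T = 0b00100010, S = E(K, T) = 0b11101111; 0b11010000 ⊕ 0b11101111 = 0b00111111.
C[2]: T = 0b00100011, S = E(K, T) = 0b11110000; 0b11011010 ⊕ 0b11110000 = 0b00101010.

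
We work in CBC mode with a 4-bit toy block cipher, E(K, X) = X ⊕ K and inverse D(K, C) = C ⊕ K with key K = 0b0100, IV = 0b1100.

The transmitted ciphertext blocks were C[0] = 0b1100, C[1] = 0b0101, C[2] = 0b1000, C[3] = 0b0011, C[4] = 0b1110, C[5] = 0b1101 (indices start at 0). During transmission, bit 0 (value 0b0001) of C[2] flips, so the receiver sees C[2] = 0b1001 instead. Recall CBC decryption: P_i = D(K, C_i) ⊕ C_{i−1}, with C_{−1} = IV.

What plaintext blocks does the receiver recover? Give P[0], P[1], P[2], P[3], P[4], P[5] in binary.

P[0] = 0b0100, P[1] = 0b1101, P[2] = 0b1000, P[3] = 0b1110, P[4] = 0b1001, P[5] = 0b0111

Only C[2] changed, to 0b1001. In CBC, a change in C_i garbles P_i and flips the same bit in P_{i+1}. Decrypting the received ciphertext:
P[0]: D(K, 0b1100) = 0b1000; 0b1000 ⊕ 0b1100 = 0b0100.
P[1]: D(K, 0b0101) = 0b0001; 0b0001 ⊕ 0b1100 = 0b1101.
P[2]: D(K, 0b1001) = 0b1101; 0b1101 ⊕ 0b0101 = 0b1000.
P[3]: D(K, 0b0011) = 0b0111; 0b0111 ⊕ 0b1001 = 0b1110.
P[4]: D(K, 0b1110) = 0b1010; 0b1010 ⊕ 0b0011 = 0b1001.
P[5]: D(K, 0b1101) = 0b1001; 0b1001 ⊕ 0b1110 = 0b0111.
Blocks that differ from the original plaintext: P[2], P[3].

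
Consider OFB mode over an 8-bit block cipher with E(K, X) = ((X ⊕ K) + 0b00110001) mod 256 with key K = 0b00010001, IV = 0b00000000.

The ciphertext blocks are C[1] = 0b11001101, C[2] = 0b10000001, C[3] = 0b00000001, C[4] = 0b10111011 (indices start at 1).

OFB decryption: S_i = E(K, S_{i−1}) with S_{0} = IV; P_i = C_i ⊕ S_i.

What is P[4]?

P[1]: S = E(K, 0b00000000) = 0b01000010; 0b11001101 ⊕ 0b01000010 = 0b10001111.
P[2]: S = E(K, 0b01000010) = 0b10000100; 0b10000001 ⊕ 0b10000100 = 0b00000101.
P[3]: S = E(K, 0b10000100) = 0b11000110; 0b00000001 ⊕ 0b11000110 = 0b11000111.
P[4]: S = E(K, 0b11000110) = 0b00001000; 0b10111011 ⊕ 0b00001000 = 0b10110011.

P[4] = 0b10110011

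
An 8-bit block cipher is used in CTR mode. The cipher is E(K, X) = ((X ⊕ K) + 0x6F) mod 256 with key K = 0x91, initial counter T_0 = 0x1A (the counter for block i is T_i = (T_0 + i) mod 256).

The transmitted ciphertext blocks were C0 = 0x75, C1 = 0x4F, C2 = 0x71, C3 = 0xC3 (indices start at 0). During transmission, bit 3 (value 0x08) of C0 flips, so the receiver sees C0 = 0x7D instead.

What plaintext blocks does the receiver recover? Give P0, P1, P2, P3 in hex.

CTR decryption: S_i = E(K, T_i) where T_i is the counter for block i; P_i = C_i ⊕ S_i.
Only C0 changed, to 0x7D. In CTR, a change in C_i flips the same bit in P_i only; the keystream is unaffected. Decrypting the received ciphertext:
P0: T = 0x1A, S = E(K, T) = 0xFA; 0x7D ⊕ 0xFA = 0x87.
P1: T = 0x1B, S = E(K, T) = 0xF9; 0x4F ⊕ 0xF9 = 0xB6.
P2: T = 0x1C, S = E(K, T) = 0xFC; 0x71 ⊕ 0xFC = 0x8D.
P3: T = 0x1D, S = E(K, T) = 0xFB; 0xC3 ⊕ 0xFB = 0x38.
Blocks that differ from the original plaintext: P0.

P0 = 0x87, P1 = 0xB6, P2 = 0x8D, P3 = 0x38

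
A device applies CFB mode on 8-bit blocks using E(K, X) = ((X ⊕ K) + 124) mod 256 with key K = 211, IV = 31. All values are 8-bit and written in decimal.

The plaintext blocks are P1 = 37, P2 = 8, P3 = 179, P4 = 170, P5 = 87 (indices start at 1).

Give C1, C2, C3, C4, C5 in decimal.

CFB encryption: C_i = P_i ⊕ E(K, C_{i−1}), with C_{0} = IV.
C1: E(K, 31) = 72; 37 ⊕ 72 = 109.
C2: E(K, 109) = 58; 8 ⊕ 58 = 50.
C3: E(K, 50) = 93; 179 ⊕ 93 = 238.
C4: E(K, 238) = 185; 170 ⊕ 185 = 19.
C5: E(K, 19) = 60; 87 ⊕ 60 = 107.

C1 = 109, C2 = 50, C3 = 238, C4 = 19, C5 = 107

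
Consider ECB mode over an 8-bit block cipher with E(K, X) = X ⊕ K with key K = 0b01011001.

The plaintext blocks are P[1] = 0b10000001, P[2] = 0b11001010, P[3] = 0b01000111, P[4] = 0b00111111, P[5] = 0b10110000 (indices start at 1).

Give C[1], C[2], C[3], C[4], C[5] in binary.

ECB encryption: C_i = E(K, P_i).
C[1]: E(K, 0b10000001) = 0b11011000.
C[2]: E(K, 0b11001010) = 0b10010011.
C[3]: E(K, 0b01000111) = 0b00011110.
C[4]: E(K, 0b00111111) = 0b01100110.
C[5]: E(K, 0b10110000) = 0b11101001.

C[1] = 0b11011000, C[2] = 0b10010011, C[3] = 0b00011110, C[4] = 0b01100110, C[5] = 0b11101001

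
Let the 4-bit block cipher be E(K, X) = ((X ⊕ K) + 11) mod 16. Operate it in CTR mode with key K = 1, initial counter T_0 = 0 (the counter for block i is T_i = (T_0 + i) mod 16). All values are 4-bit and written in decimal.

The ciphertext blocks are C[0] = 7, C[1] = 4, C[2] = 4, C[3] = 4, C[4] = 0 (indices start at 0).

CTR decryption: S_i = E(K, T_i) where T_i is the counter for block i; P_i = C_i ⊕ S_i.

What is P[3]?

P[3]: T = 3, S = E(K, T) = 13; 4 ⊕ 13 = 9.

P[3] = 9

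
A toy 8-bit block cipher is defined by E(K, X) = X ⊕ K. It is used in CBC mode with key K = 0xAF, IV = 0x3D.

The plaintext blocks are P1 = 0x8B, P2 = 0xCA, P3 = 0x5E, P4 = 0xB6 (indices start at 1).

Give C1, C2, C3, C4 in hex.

C1 = 0x19, C2 = 0x7C, C3 = 0x8D, C4 = 0x94

CBC encryption: C_i = E(K, P_i ⊕ C_{i−1}), with C_{0} = IV.
C1: P1 ⊕ 0x3D = 0xB6; E(K, 0xB6) = 0x19.
C2: P2 ⊕ 0x19 = 0xD3; E(K, 0xD3) = 0x7C.
C3: P3 ⊕ 0x7C = 0x22; E(K, 0x22) = 0x8D.
C4: P4 ⊕ 0x8D = 0x3B; E(K, 0x3B) = 0x94.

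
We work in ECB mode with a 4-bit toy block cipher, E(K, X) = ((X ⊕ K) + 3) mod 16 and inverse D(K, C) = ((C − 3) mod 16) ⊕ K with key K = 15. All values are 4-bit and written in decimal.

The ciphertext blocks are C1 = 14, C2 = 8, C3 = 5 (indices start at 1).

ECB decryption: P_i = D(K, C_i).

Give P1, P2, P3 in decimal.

P1: D(K, 14) = 4.
P2: D(K, 8) = 10.
P3: D(K, 5) = 13.

P1 = 4, P2 = 10, P3 = 13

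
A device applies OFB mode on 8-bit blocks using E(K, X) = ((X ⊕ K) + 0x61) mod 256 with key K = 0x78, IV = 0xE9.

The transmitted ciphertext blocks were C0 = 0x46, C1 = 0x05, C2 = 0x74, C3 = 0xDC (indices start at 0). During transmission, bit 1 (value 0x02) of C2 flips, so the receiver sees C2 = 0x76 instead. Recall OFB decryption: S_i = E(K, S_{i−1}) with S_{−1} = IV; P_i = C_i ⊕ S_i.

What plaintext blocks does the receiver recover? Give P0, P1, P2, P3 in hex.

P0 = 0xB4, P1 = 0xEE, P2 = 0x82, P3 = 0x31

Only C2 changed, to 0x76. In OFB, a change in C_i flips the same bit in P_i only; the keystream is unaffected. Decrypting the received ciphertext:
P0: S = E(K, 0xE9) = 0xF2; 0x46 ⊕ 0xF2 = 0xB4.
P1: S = E(K, 0xF2) = 0xEB; 0x05 ⊕ 0xEB = 0xEE.
P2: S = E(K, 0xEB) = 0xF4; 0x76 ⊕ 0xF4 = 0x82.
P3: S = E(K, 0xF4) = 0xED; 0xDC ⊕ 0xED = 0x31.
Blocks that differ from the original plaintext: P2.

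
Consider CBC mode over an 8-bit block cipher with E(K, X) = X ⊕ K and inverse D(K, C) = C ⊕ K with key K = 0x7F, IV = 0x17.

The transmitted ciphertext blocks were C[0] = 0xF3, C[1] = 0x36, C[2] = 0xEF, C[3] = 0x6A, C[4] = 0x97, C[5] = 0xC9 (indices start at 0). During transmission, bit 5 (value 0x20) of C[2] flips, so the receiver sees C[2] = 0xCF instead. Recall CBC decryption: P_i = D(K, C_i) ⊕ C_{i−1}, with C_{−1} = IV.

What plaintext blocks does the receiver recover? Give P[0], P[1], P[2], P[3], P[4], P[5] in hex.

P[0] = 0x9B, P[1] = 0xBA, P[2] = 0x86, P[3] = 0xDA, P[4] = 0x82, P[5] = 0x21

Only C[2] changed, to 0xCF. In CBC, a change in C_i garbles P_i and flips the same bit in P_{i+1}. Decrypting the received ciphertext:
P[0]: D(K, 0xF3) = 0x8C; 0x8C ⊕ 0x17 = 0x9B.
P[1]: D(K, 0x36) = 0x49; 0x49 ⊕ 0xF3 = 0xBA.
P[2]: D(K, 0xCF) = 0xB0; 0xB0 ⊕ 0x36 = 0x86.
P[3]: D(K, 0x6A) = 0x15; 0x15 ⊕ 0xCF = 0xDA.
P[4]: D(K, 0x97) = 0xE8; 0xE8 ⊕ 0x6A = 0x82.
P[5]: D(K, 0xC9) = 0xB6; 0xB6 ⊕ 0x97 = 0x21.
Blocks that differ from the original plaintext: P[2], P[3].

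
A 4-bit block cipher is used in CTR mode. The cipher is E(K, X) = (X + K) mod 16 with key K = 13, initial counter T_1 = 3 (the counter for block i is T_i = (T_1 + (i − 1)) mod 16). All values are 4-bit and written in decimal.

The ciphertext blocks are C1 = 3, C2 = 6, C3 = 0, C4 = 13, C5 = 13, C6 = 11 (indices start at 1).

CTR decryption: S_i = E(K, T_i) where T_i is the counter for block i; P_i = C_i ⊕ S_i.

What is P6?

P6 = 14

P6: T = 8, S = E(K, T) = 5; 11 ⊕ 5 = 14.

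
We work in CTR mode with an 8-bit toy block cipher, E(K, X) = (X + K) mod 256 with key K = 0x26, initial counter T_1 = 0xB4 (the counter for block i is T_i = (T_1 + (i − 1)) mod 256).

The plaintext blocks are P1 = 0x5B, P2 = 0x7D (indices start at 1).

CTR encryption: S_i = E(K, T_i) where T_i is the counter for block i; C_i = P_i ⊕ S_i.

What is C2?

C2 = 0xA6

C1: T = 0xB4, S = E(K, T) = 0xDA; 0x5B ⊕ 0xDA = 0x81.
C2: T = 0xB5, S = E(K, T) = 0xDB; 0x7D ⊕ 0xDB = 0xA6.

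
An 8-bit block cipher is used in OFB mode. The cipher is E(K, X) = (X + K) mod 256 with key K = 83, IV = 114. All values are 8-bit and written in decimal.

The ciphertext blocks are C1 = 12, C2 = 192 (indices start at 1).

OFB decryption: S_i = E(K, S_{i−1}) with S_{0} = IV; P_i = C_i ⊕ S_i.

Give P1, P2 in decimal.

P1: S = E(K, 114) = 197; 12 ⊕ 197 = 201.
P2: S = E(K, 197) = 24; 192 ⊕ 24 = 216.

P1 = 201, P2 = 216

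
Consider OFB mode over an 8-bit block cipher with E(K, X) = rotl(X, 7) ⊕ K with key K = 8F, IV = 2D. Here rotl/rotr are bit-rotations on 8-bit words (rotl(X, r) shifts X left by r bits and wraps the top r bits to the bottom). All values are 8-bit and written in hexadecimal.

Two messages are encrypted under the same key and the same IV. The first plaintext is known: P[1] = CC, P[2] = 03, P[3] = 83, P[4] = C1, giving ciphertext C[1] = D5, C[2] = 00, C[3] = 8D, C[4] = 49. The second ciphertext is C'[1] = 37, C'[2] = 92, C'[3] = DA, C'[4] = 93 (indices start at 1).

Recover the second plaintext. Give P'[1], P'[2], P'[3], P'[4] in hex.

In OFB with a reused IV, both messages share the same keystream S_i, so C_i ⊕ C'_i = P_i ⊕ P'_i and thus P'_i = P_i ⊕ C_i ⊕ C'_i.
P'[1]: CC ⊕ D5 ⊕ 37 = 2E.
P'[2]: 03 ⊕ 00 ⊕ 92 = 91.
P'[3]: 83 ⊕ 8D ⊕ DA = D4.
P'[4]: C1 ⊕ 49 ⊕ 93 = 1B.

P'[1] = 2E, P'[2] = 91, P'[3] = D4, P'[4] = 1B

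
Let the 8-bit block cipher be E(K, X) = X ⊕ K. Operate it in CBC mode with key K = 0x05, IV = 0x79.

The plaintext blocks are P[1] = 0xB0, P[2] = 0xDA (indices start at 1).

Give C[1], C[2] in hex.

CBC encryption: C_i = E(K, P_i ⊕ C_{i−1}), with C_{0} = IV.
C[1]: P[1] ⊕ 0x79 = 0xC9; E(K, 0xC9) = 0xCC.
C[2]: P[2] ⊕ 0xCC = 0x16; E(K, 0x16) = 0x13.

C[1] = 0xCC, C[2] = 0x13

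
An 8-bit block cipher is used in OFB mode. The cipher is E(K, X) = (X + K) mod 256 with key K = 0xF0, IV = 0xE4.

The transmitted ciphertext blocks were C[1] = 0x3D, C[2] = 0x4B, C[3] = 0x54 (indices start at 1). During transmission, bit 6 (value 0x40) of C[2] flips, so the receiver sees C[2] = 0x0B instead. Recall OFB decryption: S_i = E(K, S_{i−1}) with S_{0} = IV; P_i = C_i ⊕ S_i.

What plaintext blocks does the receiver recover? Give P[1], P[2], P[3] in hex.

P[1] = 0xE9, P[2] = 0xCF, P[3] = 0xE0

Only C[2] changed, to 0x0B. In OFB, a change in C_i flips the same bit in P_i only; the keystream is unaffected. Decrypting the received ciphertext:
P[1]: S = E(K, 0xE4) = 0xD4; 0x3D ⊕ 0xD4 = 0xE9.
P[2]: S = E(K, 0xD4) = 0xC4; 0x0B ⊕ 0xC4 = 0xCF.
P[3]: S = E(K, 0xC4) = 0xB4; 0x54 ⊕ 0xB4 = 0xE0.
Blocks that differ from the original plaintext: P[2].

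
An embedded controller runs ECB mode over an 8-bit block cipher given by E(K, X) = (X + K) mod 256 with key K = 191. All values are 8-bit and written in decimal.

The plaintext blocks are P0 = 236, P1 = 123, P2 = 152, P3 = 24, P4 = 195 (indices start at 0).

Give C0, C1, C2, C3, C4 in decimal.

ECB encryption: C_i = E(K, P_i).
C0: E(K, 236) = 171.
C1: E(K, 123) = 58.
C2: E(K, 152) = 87.
C3: E(K, 24) = 215.
C4: E(K, 195) = 130.

C0 = 171, C1 = 58, C2 = 87, C3 = 215, C4 = 130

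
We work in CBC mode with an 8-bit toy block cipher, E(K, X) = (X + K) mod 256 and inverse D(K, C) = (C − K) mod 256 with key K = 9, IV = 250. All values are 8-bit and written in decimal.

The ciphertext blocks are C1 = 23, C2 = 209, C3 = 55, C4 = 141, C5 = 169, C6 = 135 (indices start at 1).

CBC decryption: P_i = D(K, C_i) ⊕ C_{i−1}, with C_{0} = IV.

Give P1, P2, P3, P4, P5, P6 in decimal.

P1 = 244, P2 = 223, P3 = 255, P4 = 179, P5 = 45, P6 = 215

P1: D(K, 23) = 14; 14 ⊕ 250 = 244.
P2: D(K, 209) = 200; 200 ⊕ 23 = 223.
P3: D(K, 55) = 46; 46 ⊕ 209 = 255.
P4: D(K, 141) = 132; 132 ⊕ 55 = 179.
P5: D(K, 169) = 160; 160 ⊕ 141 = 45.
P6: D(K, 135) = 126; 126 ⊕ 169 = 215.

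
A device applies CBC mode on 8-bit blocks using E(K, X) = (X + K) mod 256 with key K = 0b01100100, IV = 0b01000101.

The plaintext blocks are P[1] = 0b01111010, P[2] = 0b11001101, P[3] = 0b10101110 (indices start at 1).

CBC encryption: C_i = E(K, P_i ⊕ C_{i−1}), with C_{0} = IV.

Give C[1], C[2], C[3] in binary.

C[1]: P[1] ⊕ 0b01000101 = 0b00111111; E(K, 0b00111111) = 0b10100011.
C[2]: P[2] ⊕ 0b10100011 = 0b01101110; E(K, 0b01101110) = 0b11010010.
C[3]: P[3] ⊕ 0b11010010 = 0b01111100; E(K, 0b01111100) = 0b11100000.

C[1] = 0b10100011, C[2] = 0b11010010, C[3] = 0b11100000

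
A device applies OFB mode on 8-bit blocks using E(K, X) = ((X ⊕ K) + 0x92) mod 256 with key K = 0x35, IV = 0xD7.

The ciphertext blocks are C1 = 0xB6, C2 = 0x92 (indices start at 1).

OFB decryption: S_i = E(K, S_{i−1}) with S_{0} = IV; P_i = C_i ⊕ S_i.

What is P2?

P1: S = E(K, 0xD7) = 0x74; 0xB6 ⊕ 0x74 = 0xC2.
P2: S = E(K, 0x74) = 0xD3; 0x92 ⊕ 0xD3 = 0x41.

P2 = 0x41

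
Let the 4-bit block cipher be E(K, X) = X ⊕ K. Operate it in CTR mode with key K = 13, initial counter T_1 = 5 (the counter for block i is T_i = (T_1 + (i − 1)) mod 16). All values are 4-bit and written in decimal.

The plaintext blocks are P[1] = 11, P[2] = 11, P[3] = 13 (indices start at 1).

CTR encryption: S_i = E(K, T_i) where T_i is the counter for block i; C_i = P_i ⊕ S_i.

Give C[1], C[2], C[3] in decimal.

C[1] = 3, C[2] = 0, C[3] = 7

C[1]: T = 5, S = E(K, T) = 8; 11 ⊕ 8 = 3.
C[2]: T = 6, S = E(K, T) = 11; 11 ⊕ 11 = 0.
C[3]: T = 7, S = E(K, T) = 10; 13 ⊕ 10 = 7.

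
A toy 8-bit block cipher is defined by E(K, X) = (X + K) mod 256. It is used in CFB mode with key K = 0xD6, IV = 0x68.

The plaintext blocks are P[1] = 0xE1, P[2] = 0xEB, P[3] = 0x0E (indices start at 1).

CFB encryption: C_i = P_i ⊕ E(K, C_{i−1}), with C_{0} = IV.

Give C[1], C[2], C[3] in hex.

C[1] = 0xDF, C[2] = 0x5E, C[3] = 0x3A

C[1]: E(K, 0x68) = 0x3E; 0xE1 ⊕ 0x3E = 0xDF.
C[2]: E(K, 0xDF) = 0xB5; 0xEB ⊕ 0xB5 = 0x5E.
C[3]: E(K, 0x5E) = 0x34; 0x0E ⊕ 0x34 = 0x3A.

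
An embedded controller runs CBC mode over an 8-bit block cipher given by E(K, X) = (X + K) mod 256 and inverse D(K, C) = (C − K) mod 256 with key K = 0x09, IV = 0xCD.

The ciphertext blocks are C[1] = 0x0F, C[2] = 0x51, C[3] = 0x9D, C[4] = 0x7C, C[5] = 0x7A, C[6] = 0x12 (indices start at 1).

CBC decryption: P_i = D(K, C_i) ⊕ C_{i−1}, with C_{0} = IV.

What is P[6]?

P[6] = 0x73

P[6]: D(K, 0x12) = 0x09; 0x09 ⊕ 0x7A = 0x73.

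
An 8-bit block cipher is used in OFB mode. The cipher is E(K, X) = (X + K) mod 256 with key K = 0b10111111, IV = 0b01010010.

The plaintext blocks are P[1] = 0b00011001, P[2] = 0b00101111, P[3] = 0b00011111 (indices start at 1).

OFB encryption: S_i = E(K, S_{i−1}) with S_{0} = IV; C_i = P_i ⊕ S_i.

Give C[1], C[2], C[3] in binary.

C[1]: S = E(K, 0b01010010) = 0b00010001; 0b00011001 ⊕ 0b00010001 = 0b00001000.
C[2]: S = E(K, 0b00010001) = 0b11010000; 0b00101111 ⊕ 0b11010000 = 0b11111111.
C[3]: S = E(K, 0b11010000) = 0b10001111; 0b00011111 ⊕ 0b10001111 = 0b10010000.

C[1] = 0b00001000, C[2] = 0b11111111, C[3] = 0b10010000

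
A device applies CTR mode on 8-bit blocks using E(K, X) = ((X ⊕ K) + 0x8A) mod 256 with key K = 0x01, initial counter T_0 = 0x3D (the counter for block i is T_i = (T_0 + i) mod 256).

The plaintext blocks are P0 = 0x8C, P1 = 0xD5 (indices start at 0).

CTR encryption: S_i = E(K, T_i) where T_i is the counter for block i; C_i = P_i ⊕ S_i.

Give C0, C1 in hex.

C0: T = 0x3D, S = E(K, T) = 0xC6; 0x8C ⊕ 0xC6 = 0x4A.
C1: T = 0x3E, S = E(K, T) = 0xC9; 0xD5 ⊕ 0xC9 = 0x1C.

C0 = 0x4A, C1 = 0x1C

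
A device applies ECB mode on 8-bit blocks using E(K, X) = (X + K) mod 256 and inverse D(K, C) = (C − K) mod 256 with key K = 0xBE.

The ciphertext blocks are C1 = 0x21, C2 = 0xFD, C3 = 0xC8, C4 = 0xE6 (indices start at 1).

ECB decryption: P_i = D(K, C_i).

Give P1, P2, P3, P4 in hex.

P1: D(K, 0x21) = 0x63.
P2: D(K, 0xFD) = 0x3F.
P3: D(K, 0xC8) = 0x0A.
P4: D(K, 0xE6) = 0x28.

P1 = 0x63, P2 = 0x3F, P3 = 0x0A, P4 = 0x28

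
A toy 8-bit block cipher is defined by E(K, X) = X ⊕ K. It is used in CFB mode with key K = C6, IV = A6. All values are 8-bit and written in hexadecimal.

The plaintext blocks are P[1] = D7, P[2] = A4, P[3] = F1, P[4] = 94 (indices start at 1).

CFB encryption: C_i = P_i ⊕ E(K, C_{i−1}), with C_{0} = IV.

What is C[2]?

C[2] = D5

C[1]: E(K, A6) = 60; D7 ⊕ 60 = B7.
C[2]: E(K, B7) = 71; A4 ⊕ 71 = D5.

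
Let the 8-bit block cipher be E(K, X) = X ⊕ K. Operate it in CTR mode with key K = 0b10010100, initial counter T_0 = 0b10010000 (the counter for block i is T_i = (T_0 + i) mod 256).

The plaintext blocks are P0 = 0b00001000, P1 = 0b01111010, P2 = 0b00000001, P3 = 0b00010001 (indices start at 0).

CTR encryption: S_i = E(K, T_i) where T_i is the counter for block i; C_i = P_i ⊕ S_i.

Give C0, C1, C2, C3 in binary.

C0 = 0b00001100, C1 = 0b01111111, C2 = 0b00000111, C3 = 0b00010110

C0: T = 0b10010000, S = E(K, T) = 0b00000100; 0b00001000 ⊕ 0b00000100 = 0b00001100.
C1: T = 0b10010001, S = E(K, T) = 0b00000101; 0b01111010 ⊕ 0b00000101 = 0b01111111.
C2: T = 0b10010010, S = E(K, T) = 0b00000110; 0b00000001 ⊕ 0b00000110 = 0b00000111.
C3: T = 0b10010011, S = E(K, T) = 0b00000111; 0b00010001 ⊕ 0b00000111 = 0b00010110.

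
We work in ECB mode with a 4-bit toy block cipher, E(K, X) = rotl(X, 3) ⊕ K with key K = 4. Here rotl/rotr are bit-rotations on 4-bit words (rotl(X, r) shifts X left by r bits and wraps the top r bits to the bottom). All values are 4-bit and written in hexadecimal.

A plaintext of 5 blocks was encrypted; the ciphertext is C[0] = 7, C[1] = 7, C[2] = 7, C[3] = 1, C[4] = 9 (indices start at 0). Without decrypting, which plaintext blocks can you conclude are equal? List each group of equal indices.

P[0] = P[1] = P[2]

ECB encrypts each block independently with the same key, so equal ciphertext blocks imply equal plaintext blocks.
C[0] = C[1] = C[2] = 7, so P[0] = P[1] = P[2].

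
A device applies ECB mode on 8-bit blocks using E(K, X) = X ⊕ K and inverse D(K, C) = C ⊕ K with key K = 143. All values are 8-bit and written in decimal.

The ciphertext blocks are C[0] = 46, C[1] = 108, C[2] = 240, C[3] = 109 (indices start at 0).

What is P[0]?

P[0] = 161

ECB decryption: P_i = D(K, C_i).
P[0]: D(K, 46) = 161.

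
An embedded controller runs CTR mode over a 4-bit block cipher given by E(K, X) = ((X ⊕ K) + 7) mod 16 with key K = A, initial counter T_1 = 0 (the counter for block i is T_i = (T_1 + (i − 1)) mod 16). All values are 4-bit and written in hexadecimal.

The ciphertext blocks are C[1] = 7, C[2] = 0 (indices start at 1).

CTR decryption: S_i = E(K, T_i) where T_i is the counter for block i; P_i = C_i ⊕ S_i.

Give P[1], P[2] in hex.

P[1]: T = 0, S = E(K, T) = 1; 7 ⊕ 1 = 6.
P[2]: T = 1, S = E(K, T) = 2; 0 ⊕ 2 = 2.

P[1] = 6, P[2] = 2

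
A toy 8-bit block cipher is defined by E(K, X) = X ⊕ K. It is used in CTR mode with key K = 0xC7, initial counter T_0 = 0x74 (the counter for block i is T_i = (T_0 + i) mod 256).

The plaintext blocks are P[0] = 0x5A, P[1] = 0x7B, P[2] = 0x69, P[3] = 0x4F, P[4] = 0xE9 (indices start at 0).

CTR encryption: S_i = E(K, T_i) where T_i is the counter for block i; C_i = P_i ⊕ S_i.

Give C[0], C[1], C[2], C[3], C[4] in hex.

C[0]: T = 0x74, S = E(K, T) = 0xB3; 0x5A ⊕ 0xB3 = 0xE9.
C[1]: T = 0x75, S = E(K, T) = 0xB2; 0x7B ⊕ 0xB2 = 0xC9.
C[2]: T = 0x76, S = E(K, T) = 0xB1; 0x69 ⊕ 0xB1 = 0xD8.
C[3]: T = 0x77, S = E(K, T) = 0xB0; 0x4F ⊕ 0xB0 = 0xFF.
C[4]: T = 0x78, S = E(K, T) = 0xBF; 0xE9 ⊕ 0xBF = 0x56.

C[0] = 0xE9, C[1] = 0xC9, C[2] = 0xD8, C[3] = 0xFF, C[4] = 0x56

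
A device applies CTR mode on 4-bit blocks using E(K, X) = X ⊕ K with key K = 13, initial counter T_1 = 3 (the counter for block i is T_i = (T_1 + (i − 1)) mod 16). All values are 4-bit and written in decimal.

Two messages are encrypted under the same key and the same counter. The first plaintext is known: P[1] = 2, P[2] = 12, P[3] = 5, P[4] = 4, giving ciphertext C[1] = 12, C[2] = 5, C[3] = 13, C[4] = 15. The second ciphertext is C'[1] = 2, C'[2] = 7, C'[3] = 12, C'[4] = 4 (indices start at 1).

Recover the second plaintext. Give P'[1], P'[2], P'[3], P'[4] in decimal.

P'[1] = 12, P'[2] = 14, P'[3] = 4, P'[4] = 15

In CTR with a reused counter, both messages share the same keystream S_i, so C_i ⊕ C'_i = P_i ⊕ P'_i and thus P'_i = P_i ⊕ C_i ⊕ C'_i.
P'[1]: 2 ⊕ 12 ⊕ 2 = 12.
P'[2]: 12 ⊕ 5 ⊕ 7 = 14.
P'[3]: 5 ⊕ 13 ⊕ 12 = 4.
P'[4]: 4 ⊕ 15 ⊕ 4 = 15.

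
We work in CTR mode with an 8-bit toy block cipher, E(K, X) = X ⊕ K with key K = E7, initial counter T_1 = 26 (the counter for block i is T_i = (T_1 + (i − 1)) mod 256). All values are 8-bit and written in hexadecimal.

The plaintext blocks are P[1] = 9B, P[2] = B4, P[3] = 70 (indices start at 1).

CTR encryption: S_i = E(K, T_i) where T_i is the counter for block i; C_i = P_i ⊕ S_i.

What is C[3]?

C[1]: T = 26, S = E(K, T) = C1; 9B ⊕ C1 = 5A.
C[2]: T = 27, S = E(K, T) = C0; B4 ⊕ C0 = 74.
C[3]: T = 28, S = E(K, T) = CF; 70 ⊕ CF = BF.

C[3] = BF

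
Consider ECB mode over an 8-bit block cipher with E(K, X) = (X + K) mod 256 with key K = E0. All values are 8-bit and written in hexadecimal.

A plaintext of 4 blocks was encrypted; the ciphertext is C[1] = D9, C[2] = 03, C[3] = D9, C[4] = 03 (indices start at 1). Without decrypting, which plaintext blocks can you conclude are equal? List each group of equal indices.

P[1] = P[3]; P[2] = P[4]

ECB encrypts each block independently with the same key, so equal ciphertext blocks imply equal plaintext blocks.
C[1] = C[3] = D9, so P[1] = P[3].
C[2] = C[4] = 03, so P[2] = P[4].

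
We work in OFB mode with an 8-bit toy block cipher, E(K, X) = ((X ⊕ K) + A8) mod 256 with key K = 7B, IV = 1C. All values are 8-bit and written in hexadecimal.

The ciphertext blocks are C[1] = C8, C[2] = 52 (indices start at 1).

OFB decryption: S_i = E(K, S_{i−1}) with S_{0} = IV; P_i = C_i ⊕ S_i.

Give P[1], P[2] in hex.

P[1]: S = E(K, 1C) = 0F; C8 ⊕ 0F = C7.
P[2]: S = E(K, 0F) = 1C; 52 ⊕ 1C = 4E.

P[1] = C7, P[2] = 4E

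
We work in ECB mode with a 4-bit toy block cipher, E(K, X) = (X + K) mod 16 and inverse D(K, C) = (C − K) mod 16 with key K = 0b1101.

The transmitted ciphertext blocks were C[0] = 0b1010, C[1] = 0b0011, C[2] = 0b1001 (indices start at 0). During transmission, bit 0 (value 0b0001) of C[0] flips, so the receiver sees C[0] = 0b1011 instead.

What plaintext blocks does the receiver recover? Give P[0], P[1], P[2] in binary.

ECB decryption: P_i = D(K, C_i).
Only C[0] changed, to 0b1011. In ECB, a change in C_i affects only P_i. Decrypting the received ciphertext:
P[0]: D(K, 0b1011) = 0b1110.
P[1]: D(K, 0b0011) = 0b0110.
P[2]: D(K, 0b1001) = 0b1100.
Blocks that differ from the original plaintext: P[0].

P[0] = 0b1110, P[1] = 0b0110, P[2] = 0b1100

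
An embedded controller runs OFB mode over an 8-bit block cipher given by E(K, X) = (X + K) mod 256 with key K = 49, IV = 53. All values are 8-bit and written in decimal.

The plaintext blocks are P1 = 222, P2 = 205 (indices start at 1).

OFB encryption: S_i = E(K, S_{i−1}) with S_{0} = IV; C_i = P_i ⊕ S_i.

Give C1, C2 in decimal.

C1: S = E(K, 53) = 102; 222 ⊕ 102 = 184.
C2: S = E(K, 102) = 151; 205 ⊕ 151 = 90.

C1 = 184, C2 = 90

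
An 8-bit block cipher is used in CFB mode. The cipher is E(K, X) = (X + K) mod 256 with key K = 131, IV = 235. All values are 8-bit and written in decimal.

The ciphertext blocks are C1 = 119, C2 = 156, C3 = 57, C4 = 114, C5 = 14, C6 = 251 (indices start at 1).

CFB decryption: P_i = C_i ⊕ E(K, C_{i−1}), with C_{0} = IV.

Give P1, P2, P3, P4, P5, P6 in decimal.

P1 = 25, P2 = 102, P3 = 38, P4 = 206, P5 = 251, P6 = 106

P1: E(K, 235) = 110; 119 ⊕ 110 = 25.
P2: E(K, 119) = 250; 156 ⊕ 250 = 102.
P3: E(K, 156) = 31; 57 ⊕ 31 = 38.
P4: E(K, 57) = 188; 114 ⊕ 188 = 206.
P5: E(K, 114) = 245; 14 ⊕ 245 = 251.
P6: E(K, 14) = 145; 251 ⊕ 145 = 106.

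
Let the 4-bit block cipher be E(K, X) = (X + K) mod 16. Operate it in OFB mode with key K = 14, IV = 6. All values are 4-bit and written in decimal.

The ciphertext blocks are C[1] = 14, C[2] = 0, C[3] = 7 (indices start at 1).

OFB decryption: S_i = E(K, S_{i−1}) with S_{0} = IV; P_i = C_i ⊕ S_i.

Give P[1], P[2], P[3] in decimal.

P[1]: S = E(K, 6) = 4; 14 ⊕ 4 = 10.
P[2]: S = E(K, 4) = 2; 0 ⊕ 2 = 2.
P[3]: S = E(K, 2) = 0; 7 ⊕ 0 = 7.

P[1] = 10, P[2] = 2, P[3] = 7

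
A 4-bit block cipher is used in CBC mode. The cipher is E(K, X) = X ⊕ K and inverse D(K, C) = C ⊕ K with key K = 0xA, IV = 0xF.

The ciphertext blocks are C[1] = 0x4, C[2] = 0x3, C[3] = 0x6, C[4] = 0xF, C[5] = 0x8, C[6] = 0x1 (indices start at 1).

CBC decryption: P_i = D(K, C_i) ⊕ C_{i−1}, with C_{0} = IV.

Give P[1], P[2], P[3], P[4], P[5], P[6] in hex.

P[1]: D(K, 0x4) = 0xE; 0xE ⊕ 0xF = 0x1.
P[2]: D(K, 0x3) = 0x9; 0x9 ⊕ 0x4 = 0xD.
P[3]: D(K, 0x6) = 0xC; 0xC ⊕ 0x3 = 0xF.
P[4]: D(K, 0xF) = 0x5; 0x5 ⊕ 0x6 = 0x3.
P[5]: D(K, 0x8) = 0x2; 0x2 ⊕ 0xF = 0xD.
P[6]: D(K, 0x1) = 0xB; 0xB ⊕ 0x8 = 0x3.

P[1] = 0x1, P[2] = 0xD, P[3] = 0xF, P[4] = 0x3, P[5] = 0xD, P[6] = 0x3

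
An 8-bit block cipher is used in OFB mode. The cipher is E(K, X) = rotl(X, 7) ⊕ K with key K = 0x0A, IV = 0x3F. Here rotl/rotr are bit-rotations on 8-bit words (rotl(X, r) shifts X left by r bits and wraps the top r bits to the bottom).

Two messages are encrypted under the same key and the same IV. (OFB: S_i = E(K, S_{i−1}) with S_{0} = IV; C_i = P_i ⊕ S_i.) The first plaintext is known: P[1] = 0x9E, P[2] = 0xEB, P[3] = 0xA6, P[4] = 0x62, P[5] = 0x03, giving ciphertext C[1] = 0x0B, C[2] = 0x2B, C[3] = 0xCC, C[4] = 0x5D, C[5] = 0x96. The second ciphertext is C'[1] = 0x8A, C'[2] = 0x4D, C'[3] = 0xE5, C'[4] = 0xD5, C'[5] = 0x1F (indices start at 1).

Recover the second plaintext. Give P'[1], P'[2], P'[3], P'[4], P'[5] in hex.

In OFB with a reused IV, both messages share the same keystream S_i, so C_i ⊕ C'_i = P_i ⊕ P'_i and thus P'_i = P_i ⊕ C_i ⊕ C'_i.
P'[1]: 0x9E ⊕ 0x0B ⊕ 0x8A = 0x1F.
P'[2]: 0xEB ⊕ 0x2B ⊕ 0x4D = 0x8D.
P'[3]: 0xA6 ⊕ 0xCC ⊕ 0xE5 = 0x8F.
P'[4]: 0x62 ⊕ 0x5D ⊕ 0xD5 = 0xEA.
P'[5]: 0x03 ⊕ 0x96 ⊕ 0x1F = 0x8A.

P'[1] = 0x1F, P'[2] = 0x8D, P'[3] = 0x8F, P'[4] = 0xEA, P'[5] = 0x8A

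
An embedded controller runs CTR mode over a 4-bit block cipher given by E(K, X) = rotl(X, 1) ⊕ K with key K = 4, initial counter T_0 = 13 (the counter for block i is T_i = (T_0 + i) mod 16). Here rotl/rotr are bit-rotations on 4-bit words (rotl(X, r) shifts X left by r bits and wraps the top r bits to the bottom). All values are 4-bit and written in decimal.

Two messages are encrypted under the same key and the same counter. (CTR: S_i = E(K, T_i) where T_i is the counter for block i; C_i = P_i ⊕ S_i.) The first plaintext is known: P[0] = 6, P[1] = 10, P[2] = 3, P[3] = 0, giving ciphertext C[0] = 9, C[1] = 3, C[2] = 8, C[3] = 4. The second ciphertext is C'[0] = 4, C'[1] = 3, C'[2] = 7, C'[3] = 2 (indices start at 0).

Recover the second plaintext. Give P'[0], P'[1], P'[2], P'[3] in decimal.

P'[0] = 11, P'[1] = 10, P'[2] = 12, P'[3] = 6

In CTR with a reused counter, both messages share the same keystream S_i, so C_i ⊕ C'_i = P_i ⊕ P'_i and thus P'_i = P_i ⊕ C_i ⊕ C'_i.
P'[0]: 6 ⊕ 9 ⊕ 4 = 11.
P'[1]: 10 ⊕ 3 ⊕ 3 = 10.
P'[2]: 3 ⊕ 8 ⊕ 7 = 12.
P'[3]: 0 ⊕ 4 ⊕ 2 = 6.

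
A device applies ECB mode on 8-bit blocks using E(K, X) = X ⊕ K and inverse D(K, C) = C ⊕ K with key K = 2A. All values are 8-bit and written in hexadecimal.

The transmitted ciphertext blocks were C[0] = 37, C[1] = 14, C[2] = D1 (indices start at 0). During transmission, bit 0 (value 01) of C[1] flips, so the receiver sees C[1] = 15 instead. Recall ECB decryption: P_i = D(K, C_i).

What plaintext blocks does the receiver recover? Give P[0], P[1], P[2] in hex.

P[0] = 1D, P[1] = 3F, P[2] = FB

Only C[1] changed, to 15. In ECB, a change in C_i affects only P_i. Decrypting the received ciphertext:
P[0]: D(K, 37) = 1D.
P[1]: D(K, 15) = 3F.
P[2]: D(K, D1) = FB.
Blocks that differ from the original plaintext: P[1].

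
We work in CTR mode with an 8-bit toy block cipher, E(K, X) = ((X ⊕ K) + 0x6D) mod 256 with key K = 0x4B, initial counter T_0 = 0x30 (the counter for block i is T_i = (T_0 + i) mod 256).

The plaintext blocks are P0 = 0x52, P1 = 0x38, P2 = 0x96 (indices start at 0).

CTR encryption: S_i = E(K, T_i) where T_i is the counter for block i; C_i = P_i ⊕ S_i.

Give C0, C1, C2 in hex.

C0 = 0xBA, C1 = 0xDF, C2 = 0x70

C0: T = 0x30, S = E(K, T) = 0xE8; 0x52 ⊕ 0xE8 = 0xBA.
C1: T = 0x31, S = E(K, T) = 0xE7; 0x38 ⊕ 0xE7 = 0xDF.
C2: T = 0x32, S = E(K, T) = 0xE6; 0x96 ⊕ 0xE6 = 0x70.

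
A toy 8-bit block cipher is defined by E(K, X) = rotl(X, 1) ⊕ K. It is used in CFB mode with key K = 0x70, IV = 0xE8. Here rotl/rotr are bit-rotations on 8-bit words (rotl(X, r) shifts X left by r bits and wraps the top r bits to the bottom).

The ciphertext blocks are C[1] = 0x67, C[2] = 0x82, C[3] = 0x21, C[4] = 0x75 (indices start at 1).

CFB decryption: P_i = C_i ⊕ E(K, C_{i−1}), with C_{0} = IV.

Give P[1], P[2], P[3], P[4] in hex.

P[1]: E(K, 0xE8) = 0xA1; 0x67 ⊕ 0xA1 = 0xC6.
P[2]: E(K, 0x67) = 0xBE; 0x82 ⊕ 0xBE = 0x3C.
P[3]: E(K, 0x82) = 0x75; 0x21 ⊕ 0x75 = 0x54.
P[4]: E(K, 0x21) = 0x32; 0x75 ⊕ 0x32 = 0x47.

P[1] = 0xC6, P[2] = 0x3C, P[3] = 0x54, P[4] = 0x47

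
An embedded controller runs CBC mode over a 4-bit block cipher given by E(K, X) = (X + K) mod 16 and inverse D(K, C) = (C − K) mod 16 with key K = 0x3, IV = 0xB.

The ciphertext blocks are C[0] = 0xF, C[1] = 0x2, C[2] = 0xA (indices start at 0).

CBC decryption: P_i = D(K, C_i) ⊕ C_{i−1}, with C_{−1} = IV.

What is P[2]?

P[2] = 0x5

P[2]: D(K, 0xA) = 0x7; 0x7 ⊕ 0x2 = 0x5.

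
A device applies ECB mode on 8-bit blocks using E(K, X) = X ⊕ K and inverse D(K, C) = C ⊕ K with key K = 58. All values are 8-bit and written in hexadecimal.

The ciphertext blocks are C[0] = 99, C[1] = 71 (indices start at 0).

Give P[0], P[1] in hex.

ECB decryption: P_i = D(K, C_i).
P[0]: D(K, 99) = C1.
P[1]: D(K, 71) = 29.

P[0] = C1, P[1] = 29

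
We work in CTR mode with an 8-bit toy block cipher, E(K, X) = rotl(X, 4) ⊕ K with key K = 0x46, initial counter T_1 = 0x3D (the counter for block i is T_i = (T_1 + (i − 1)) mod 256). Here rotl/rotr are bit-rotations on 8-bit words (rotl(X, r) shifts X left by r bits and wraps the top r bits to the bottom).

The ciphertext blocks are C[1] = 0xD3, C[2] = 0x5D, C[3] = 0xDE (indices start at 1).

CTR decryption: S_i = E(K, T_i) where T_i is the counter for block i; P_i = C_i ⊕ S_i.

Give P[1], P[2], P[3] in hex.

P[1]: T = 0x3D, S = E(K, T) = 0x95; 0xD3 ⊕ 0x95 = 0x46.
P[2]: T = 0x3E, S = E(K, T) = 0xA5; 0x5D ⊕ 0xA5 = 0xF8.
P[3]: T = 0x3F, S = E(K, T) = 0xB5; 0xDE ⊕ 0xB5 = 0x6B.

P[1] = 0x46, P[2] = 0xF8, P[3] = 0x6B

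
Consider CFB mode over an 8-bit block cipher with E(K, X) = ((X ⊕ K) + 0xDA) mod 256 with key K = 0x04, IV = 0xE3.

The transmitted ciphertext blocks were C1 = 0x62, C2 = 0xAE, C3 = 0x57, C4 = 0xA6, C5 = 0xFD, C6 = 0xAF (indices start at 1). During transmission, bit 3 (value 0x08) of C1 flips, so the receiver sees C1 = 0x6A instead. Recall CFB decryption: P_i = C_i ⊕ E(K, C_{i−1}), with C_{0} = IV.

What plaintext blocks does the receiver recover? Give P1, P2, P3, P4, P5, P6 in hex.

Only C1 changed, to 0x6A. In CFB, a change in C_i flips the same bit in P_i and garbles P_{i+1}. Decrypting the received ciphertext:
P1: E(K, 0xE3) = 0xC1; 0x6A ⊕ 0xC1 = 0xAB.
P2: E(K, 0x6A) = 0x48; 0xAE ⊕ 0x48 = 0xE6.
P3: E(K, 0xAE) = 0x84; 0x57 ⊕ 0x84 = 0xD3.
P4: E(K, 0x57) = 0x2D; 0xA6 ⊕ 0x2D = 0x8B.
P5: E(K, 0xA6) = 0x7C; 0xFD ⊕ 0x7C = 0x81.
P6: E(K, 0xFD) = 0xD3; 0xAF ⊕ 0xD3 = 0x7C.
Blocks that differ from the original plaintext: P1, P2.

P1 = 0xAB, P2 = 0xE6, P3 = 0xD3, P4 = 0x8B, P5 = 0x81, P6 = 0x7C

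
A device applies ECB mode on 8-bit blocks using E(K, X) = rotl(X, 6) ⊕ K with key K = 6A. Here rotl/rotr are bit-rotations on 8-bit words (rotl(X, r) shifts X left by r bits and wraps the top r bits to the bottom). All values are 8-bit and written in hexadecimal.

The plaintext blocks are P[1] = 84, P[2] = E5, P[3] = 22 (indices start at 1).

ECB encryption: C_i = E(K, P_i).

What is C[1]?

C[1]: E(K, 84) = 4B.

C[1] = 4B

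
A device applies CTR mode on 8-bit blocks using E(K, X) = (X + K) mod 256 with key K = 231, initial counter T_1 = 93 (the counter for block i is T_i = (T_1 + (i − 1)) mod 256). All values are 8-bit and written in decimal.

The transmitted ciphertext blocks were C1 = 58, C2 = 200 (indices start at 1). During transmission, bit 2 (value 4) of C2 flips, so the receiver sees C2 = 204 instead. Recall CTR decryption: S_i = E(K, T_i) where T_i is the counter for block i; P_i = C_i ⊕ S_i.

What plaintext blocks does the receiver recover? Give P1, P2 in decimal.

Only C2 changed, to 204. In CTR, a change in C_i flips the same bit in P_i only; the keystream is unaffected. Decrypting the received ciphertext:
P1: T = 93, S = E(K, T) = 68; 58 ⊕ 68 = 126.
P2: T = 94, S = E(K, T) = 69; 204 ⊕ 69 = 137.
Blocks that differ from the original plaintext: P2.

P1 = 126, P2 = 137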